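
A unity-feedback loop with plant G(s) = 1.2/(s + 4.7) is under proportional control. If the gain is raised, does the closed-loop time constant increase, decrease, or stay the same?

The closed-loop bandwidth 4.7+K_p·1.2 grows with K_p, so τ shrinks.

decrease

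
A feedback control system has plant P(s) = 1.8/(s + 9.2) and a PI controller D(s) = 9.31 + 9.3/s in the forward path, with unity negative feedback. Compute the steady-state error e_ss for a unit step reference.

0

The open loop D(s)P(s) has a pole at the origin (type 1), so the static position error constant is infinite and e_ss = 1/(1+∞) = 0.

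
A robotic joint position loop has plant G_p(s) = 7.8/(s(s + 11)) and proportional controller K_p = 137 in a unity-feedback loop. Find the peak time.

T_p = 0.0975 s

Closed-loop characteristic equation: s² + 11s + 1069 = 0, so ω_n = 32.69 rad/s and ζ = 11/(2·32.69) = 0.1683.
Damped frequency ω_d = ω_n√(1−ζ²) = 32.22 rad/s, so peak time T_p = π/ω_d = 0.0975 s.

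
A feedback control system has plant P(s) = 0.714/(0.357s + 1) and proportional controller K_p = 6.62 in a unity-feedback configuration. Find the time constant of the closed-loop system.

τ = 0.0623 s

Closed loop: T(s) = K_p·P/(1+K_p·P) = 4.727/(0.357s + 1 + 4.727), with pole at s = −(1 + 4.727)/0.357 = −16.04.
Closed-loop time constant τ = 1/16.04 = 0.0623 s.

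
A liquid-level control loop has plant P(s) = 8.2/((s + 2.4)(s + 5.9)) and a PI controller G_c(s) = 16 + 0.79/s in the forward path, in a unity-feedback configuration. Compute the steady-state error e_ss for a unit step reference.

The open loop G_c(s)P(s) has a pole at the origin (type 1), so the static position error constant is infinite and e_ss = 1/(1+∞) = 0.

0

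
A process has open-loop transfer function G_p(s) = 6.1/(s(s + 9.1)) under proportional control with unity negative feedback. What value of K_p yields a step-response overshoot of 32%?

From %OS = 100·exp(−πζ/√(1−ζ²)) = 32%, ζ = −ln(0.32)/√(π²+ln²(0.32)) = 0.341.
Characteristic equation s² + 9.1s + 6.1K_p = 0 gives ζ = 9.1/(2√(6.1K_p)).
Setting ζ = 0.341: √(6.1K_p) = 9.1/(2·0.341) = 13.34, so K_p = 178.1/6.1 = 29.2.

K_p = 29.2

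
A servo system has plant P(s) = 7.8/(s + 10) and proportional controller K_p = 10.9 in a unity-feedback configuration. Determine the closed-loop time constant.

τ = 0.0105 s

Closed-loop transfer function: T(s) = K_p·P(s)/(1 + K_p·P(s)) = 85.02/(s + 10 + 85.02) = 85.02/(s + 95.02).
Time constant τ = 1/95.02 = 0.0105 s.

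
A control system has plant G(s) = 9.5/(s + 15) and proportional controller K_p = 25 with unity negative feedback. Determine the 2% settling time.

Closed-loop transfer function: T(s) = K_p·G(s)/(1 + K_p·G(s)) = 237.5/(s + 15 + 237.5) = 237.5/(s + 252.5).
Time constant τ = 1/252.5 = 0.00396 s, so the 2% settling time is about 4τ = 0.0158 s.

T_s ≈ 0.0158 s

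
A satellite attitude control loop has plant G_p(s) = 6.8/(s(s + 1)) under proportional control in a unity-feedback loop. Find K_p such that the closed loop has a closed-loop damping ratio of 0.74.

K_p = 0.0671

Closed-loop characteristic equation: s² + 1s + K_p·6.8 = 0.
So ω_n = √(6.8K_p) and 2ζω_n = 1, giving ζ = 1/(2√(6.8K_p)).
Setting ζ = 0.74: √(6.8K_p) = 1/(2·0.74) = 0.6757, so K_p = 0.4565/6.8 = 0.0671.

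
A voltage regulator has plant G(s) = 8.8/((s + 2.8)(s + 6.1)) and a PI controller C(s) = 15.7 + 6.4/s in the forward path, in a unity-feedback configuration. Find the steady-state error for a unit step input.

The open loop C(s)G(s) has a pole at the origin (type 1), so the static position error constant is infinite and e_ss = 1/(1+∞) = 0.

0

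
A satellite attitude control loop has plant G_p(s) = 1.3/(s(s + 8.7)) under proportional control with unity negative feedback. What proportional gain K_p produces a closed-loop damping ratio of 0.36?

Closed-loop characteristic equation: s² + 8.7s + K_p·1.3 = 0.
So ω_n = √(1.3K_p) and 2ζω_n = 8.7, giving ζ = 8.7/(2√(1.3K_p)).
Setting ζ = 0.36: √(1.3K_p) = 8.7/(2·0.36) = 12.08, so K_p = 146/1.3 = 112.

K_p = 112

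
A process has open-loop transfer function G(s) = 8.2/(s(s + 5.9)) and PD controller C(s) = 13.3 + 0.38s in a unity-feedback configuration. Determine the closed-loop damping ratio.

ζ = 0.432

Forward path: (13.3 + 0.38s)·8.2/(s(s+5.9)). The closed-loop characteristic equation is s² + (5.9 + 8.2·0.38)s + 8.2·13.3 = 0.
That is s² + 9.016s + 109.1 = 0, so ω_n = 10.44 rad/s and ζ = 9.016/(2·10.44) = 0.4317.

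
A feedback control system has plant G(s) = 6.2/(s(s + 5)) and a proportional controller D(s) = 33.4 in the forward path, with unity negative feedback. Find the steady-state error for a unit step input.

0

The open loop D(s)G(s) has a pole at the origin (type 1), so the static position error constant is infinite and e_ss = 1/(1+∞) = 0.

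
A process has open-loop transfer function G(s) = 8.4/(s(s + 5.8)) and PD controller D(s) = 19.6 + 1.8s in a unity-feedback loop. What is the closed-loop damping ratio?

Forward path: (19.6 + 1.8s)·8.4/(s(s+5.8)). The closed-loop characteristic equation is s² + (5.8 + 8.4·1.8)s + 8.4·19.6 = 0.
That is s² + 20.92s + 164.6 = 0, so ω_n = 12.83 rad/s and ζ = 20.92/(2·12.83) = 0.8152.

ζ = 0.815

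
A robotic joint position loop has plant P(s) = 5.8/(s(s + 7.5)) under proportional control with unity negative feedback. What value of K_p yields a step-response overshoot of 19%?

K_p = 11.1

From %OS = 100·exp(−πζ/√(1−ζ²)) = 19%, ζ = −ln(0.19)/√(π²+ln²(0.19)) = 0.4673.
Characteristic equation s² + 7.5s + 5.8K_p = 0 gives ζ = 7.5/(2√(5.8K_p)).
Setting ζ = 0.4673: √(5.8K_p) = 7.5/(2·0.4673) = 8.024, so K_p = 64.39/5.8 = 11.1.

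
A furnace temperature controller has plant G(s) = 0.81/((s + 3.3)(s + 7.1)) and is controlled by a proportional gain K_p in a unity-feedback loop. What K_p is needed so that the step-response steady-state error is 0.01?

Steady-state error for a unit step on this type-0 loop is 1/(1 + K_p·G(0)).
G(0) = 0.03457. Require 1/(1 + K_p·0.03457) = 0.01, so 1 + 0.03457·K_p = 100.
K_p = (100 − 1)/0.03457 = 2860.

K_p = 2860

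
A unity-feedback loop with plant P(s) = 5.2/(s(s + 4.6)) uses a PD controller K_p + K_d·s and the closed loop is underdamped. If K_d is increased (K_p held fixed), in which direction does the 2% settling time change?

Characteristic equation s² + (4.6 + 5.2K_d)s + 5.2K_p = 0: raising K_d increases ζω_n = (4.6+5.2K_d)/2 while the loop stays underdamped, so T_s ≈ 4/(ζω_n) decreases.

decrease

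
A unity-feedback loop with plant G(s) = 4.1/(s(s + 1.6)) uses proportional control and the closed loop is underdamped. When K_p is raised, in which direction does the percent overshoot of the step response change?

increase

Characteristic equation s² + 1.6s + K_p·4.1 = 0: raising K_p raises ω_n while 2ζω_n = 1.6 is fixed, so ζ falls and overshoot grows.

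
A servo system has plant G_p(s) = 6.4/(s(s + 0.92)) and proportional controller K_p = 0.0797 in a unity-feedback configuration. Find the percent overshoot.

The closed-loop denominator s² + 0.92s + 0.5101 gives ω_n = √0.5101 = 0.7142 and ζ = 0.92/(2ω_n) = 0.6441.
%OS = 100·exp(−πζ/√(1−ζ²)) = 100·exp(−π·0.6441/√0.5852) = 7.1%.

7.1%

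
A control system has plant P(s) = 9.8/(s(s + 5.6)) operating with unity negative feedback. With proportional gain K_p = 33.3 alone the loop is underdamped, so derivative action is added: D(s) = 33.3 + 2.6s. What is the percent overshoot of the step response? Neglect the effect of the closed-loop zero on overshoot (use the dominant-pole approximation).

0.499%

Forward path: (33.3 + 2.6s)·9.8/(s(s+5.6)). The closed-loop characteristic equation is s² + (5.6 + 9.8·2.6)s + 9.8·33.3 = 0.
That is s² + 31.08s + 326.3 = 0, so ω_n = 18.06 rad/s and ζ = 31.08/(2·18.06) = 0.8602.
%OS = 100·exp(−πζ/√(1−ζ²)) = 0.499%.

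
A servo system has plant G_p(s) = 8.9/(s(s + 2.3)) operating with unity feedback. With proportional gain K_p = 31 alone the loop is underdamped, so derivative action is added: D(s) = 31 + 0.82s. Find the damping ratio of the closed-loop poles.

Forward path: (31 + 0.82s)·8.9/(s(s+2.3)). The closed-loop characteristic equation is s² + (2.3 + 8.9·0.82)s + 8.9·31 = 0.
That is s² + 9.598s + 275.9 = 0, so ω_n = 16.61 rad/s and ζ = 9.598/(2·16.61) = 0.2889.

ζ = 0.289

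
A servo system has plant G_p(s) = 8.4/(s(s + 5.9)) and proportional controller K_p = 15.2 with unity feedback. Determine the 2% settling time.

T_s ≈ 1.36 s

From 1 + K_pG_p(s) = 0: s² + 5.9s + 127.7 = 0 ⇒ ω_n = 11.3, ζ = 0.2611.
2% settling time T_s ≈ 4/(ζω_n) = 4/2.95 = 1.36 s.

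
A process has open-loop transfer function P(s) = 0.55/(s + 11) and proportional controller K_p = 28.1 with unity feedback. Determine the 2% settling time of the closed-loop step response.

T_s ≈ 0.151 s

Closed-loop transfer function: T(s) = K_p·P(s)/(1 + K_p·P(s)) = 15.46/(s + 11 + 15.46) = 15.46/(s + 26.46).
Time constant τ = 1/26.46 = 0.0378 s, so the 2% settling time is about 4τ = 0.151 s.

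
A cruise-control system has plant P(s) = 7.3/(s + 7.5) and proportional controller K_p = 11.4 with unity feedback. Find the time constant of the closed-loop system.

τ = 0.011 s

Closed-loop transfer function: T(s) = K_p·P(s)/(1 + K_p·P(s)) = 83.22/(s + 7.5 + 83.22) = 83.22/(s + 90.72).
Time constant τ = 1/90.72 = 0.011 s.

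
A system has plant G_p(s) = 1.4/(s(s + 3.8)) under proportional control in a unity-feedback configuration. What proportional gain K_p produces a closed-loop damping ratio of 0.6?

Closed-loop characteristic equation: s² + 3.8s + K_p·1.4 = 0.
So ω_n = √(1.4K_p) and 2ζω_n = 3.8, giving ζ = 3.8/(2√(1.4K_p)).
Setting ζ = 0.6: √(1.4K_p) = 3.8/(2·0.6) = 3.167, so K_p = 10.03/1.4 = 7.16.

K_p = 7.16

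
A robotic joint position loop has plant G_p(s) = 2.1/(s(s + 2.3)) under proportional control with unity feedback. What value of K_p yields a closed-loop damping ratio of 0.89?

Closed-loop characteristic equation: s² + 2.3s + K_p·2.1 = 0.
So ω_n = √(2.1K_p) and 2ζω_n = 2.3, giving ζ = 2.3/(2√(2.1K_p)).
Setting ζ = 0.89: √(2.1K_p) = 2.3/(2·0.89) = 1.292, so K_p = 1.67/2.1 = 0.795.

K_p = 0.795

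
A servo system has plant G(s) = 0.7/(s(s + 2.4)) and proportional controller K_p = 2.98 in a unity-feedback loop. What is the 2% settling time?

From 1 + K_pG(s) = 0: s² + 2.4s + 2.086 = 0 ⇒ ω_n = 1.444, ζ = 0.8309.
2% settling time T_s ≈ 4/(ζω_n) = 4/1.2 = 3.33 s.

T_s ≈ 3.33 s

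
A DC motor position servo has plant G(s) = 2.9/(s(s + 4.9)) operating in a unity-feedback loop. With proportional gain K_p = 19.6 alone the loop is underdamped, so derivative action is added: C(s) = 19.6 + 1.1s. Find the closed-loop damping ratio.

Forward path: (19.6 + 1.1s)·2.9/(s(s+4.9)). The closed-loop characteristic equation is s² + (4.9 + 2.9·1.1)s + 2.9·19.6 = 0.
That is s² + 8.09s + 56.84 = 0, so ω_n = 7.539 rad/s and ζ = 8.09/(2·7.539) = 0.5365.

ζ = 0.537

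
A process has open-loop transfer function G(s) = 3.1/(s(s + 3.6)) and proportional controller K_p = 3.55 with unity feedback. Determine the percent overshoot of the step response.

The closed-loop denominator s² + 3.6s + 11 gives ω_n = √11 = 3.317 and ζ = 3.6/(2ω_n) = 0.5426.
%OS = 100·exp(−πζ/√(1−ζ²)) = 100·exp(−π·0.5426/√0.7056) = 13.1%.

13.1%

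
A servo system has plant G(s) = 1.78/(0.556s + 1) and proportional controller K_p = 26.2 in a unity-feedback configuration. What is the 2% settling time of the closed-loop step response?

T_s ≈ 0.0467 s

Closed loop: T(s) = K_p·G/(1+K_p·G) = 46.64/(0.556s + 1 + 46.64), with pole at s = −(1 + 46.64)/0.556 = −85.68.
τ = 1/85.68 = 0.01167 s, so 2% settling time ≈ 4τ = 0.0467 s.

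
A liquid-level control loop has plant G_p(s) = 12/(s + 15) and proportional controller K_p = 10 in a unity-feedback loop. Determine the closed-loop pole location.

Closed-loop transfer function: T(s) = K_p·G_p(s)/(1 + K_p·G_p(s)) = 120/(s + 15 + 120) = 120/(s + 135).
The closed-loop pole is at s = −135.

s = -135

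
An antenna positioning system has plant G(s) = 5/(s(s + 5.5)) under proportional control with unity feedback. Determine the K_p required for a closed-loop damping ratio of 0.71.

Closed-loop characteristic equation: s² + 5.5s + K_p·5 = 0.
So ω_n = √(5K_p) and 2ζω_n = 5.5, giving ζ = 5.5/(2√(5K_p)).
Setting ζ = 0.71: √(5K_p) = 5.5/(2·0.71) = 3.873, so K_p = 15/5 = 3.

K_p = 3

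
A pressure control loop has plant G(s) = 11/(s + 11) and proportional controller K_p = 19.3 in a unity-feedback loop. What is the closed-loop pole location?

s = -223.3

Closed-loop transfer function: T(s) = K_p·G(s)/(1 + K_p·G(s)) = 212.3/(s + 11 + 212.3) = 212.3/(s + 223.3).
The closed-loop pole is at s = −223.3.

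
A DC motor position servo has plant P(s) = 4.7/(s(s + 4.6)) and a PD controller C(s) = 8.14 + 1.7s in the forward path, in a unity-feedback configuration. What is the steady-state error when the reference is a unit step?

The open loop C(s)P(s) has a pole at the origin (type 1), so the static position error constant is infinite and e_ss = 1/(1+∞) = 0.

0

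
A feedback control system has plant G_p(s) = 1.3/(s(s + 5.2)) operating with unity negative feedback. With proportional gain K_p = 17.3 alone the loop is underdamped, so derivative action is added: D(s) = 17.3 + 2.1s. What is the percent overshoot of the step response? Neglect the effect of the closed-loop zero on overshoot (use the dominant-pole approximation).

Forward path: (17.3 + 2.1s)·1.3/(s(s+5.2)). The closed-loop characteristic equation is s² + (5.2 + 1.3·2.1)s + 1.3·17.3 = 0.
That is s² + 7.93s + 22.49 = 0, so ω_n = 4.742 rad/s and ζ = 7.93/(2·4.742) = 0.8361.
%OS = 100·exp(−πζ/√(1−ζ²)) = 0.833%.

0.833%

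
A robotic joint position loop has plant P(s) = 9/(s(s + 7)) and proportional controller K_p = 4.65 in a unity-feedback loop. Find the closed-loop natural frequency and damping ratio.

ω_n = 6.47 rad/s, ζ = 0.541

1 + K_p·P(s) = 0 gives s² + 7s + 41.85 = 0.
So ω_n² = 41.85 ⇒ ω_n = 6.469 rad/s, and ζ = 7/(2ω_n) = 0.541.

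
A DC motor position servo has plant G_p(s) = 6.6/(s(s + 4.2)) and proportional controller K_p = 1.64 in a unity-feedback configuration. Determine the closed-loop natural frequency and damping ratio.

ω_n = 3.29 rad/s, ζ = 0.638

With unity feedback the closed-loop characteristic equation is s² + 4.2s + 1.64·6.6 = s² + 4.2s + 10.82 = 0.
So ω_n² = 10.82 ⇒ ω_n = 3.29 rad/s, and ζ = 4.2/(2ω_n) = 0.638.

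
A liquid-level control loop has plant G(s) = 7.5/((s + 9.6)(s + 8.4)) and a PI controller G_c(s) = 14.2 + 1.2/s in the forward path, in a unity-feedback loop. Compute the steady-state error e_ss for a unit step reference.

The open loop G_c(s)G(s) has a pole at the origin (type 1), so the static position error constant is infinite and e_ss = 1/(1+∞) = 0.

0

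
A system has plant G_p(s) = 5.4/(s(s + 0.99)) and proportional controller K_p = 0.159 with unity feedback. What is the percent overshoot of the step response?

Closed-loop characteristic equation: s² + 0.99s + 0.8586 = 0, so ω_n = 0.9266 rad/s and ζ = 0.99/(2·0.9266) = 0.5342.
%OS = 100·exp(−πζ/√(1−ζ²)) = 100·exp(−π·0.5342/√0.7146) = 13.7%.

13.7%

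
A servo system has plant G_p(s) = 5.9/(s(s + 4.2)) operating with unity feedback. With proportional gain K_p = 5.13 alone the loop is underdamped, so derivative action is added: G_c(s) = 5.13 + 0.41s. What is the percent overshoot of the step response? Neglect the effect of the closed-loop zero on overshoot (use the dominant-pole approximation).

9.39%

Forward path: (5.13 + 0.41s)·5.9/(s(s+4.2)). The closed-loop characteristic equation is s² + (4.2 + 5.9·0.41)s + 5.9·5.13 = 0.
That is s² + 6.619s + 30.27 = 0, so ω_n = 5.502 rad/s and ζ = 6.619/(2·5.502) = 0.6016.
%OS = 100·exp(−πζ/√(1−ζ²)) = 9.39%.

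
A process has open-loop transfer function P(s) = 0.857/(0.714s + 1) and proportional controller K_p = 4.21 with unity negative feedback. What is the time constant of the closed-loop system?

Closed loop: T(s) = K_p·P/(1+K_p·P) = 3.608/(0.714s + 1 + 3.608), with pole at s = −(1 + 3.608)/0.714 = −6.454.
Closed-loop time constant τ = 1/6.454 = 0.155 s.

τ = 0.155 s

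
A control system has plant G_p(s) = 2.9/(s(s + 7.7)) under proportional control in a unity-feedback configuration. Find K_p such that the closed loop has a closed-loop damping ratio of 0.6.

K_p = 14.2

Closed-loop characteristic equation: s² + 7.7s + K_p·2.9 = 0.
So ω_n = √(2.9K_p) and 2ζω_n = 7.7, giving ζ = 7.7/(2√(2.9K_p)).
Setting ζ = 0.6: √(2.9K_p) = 7.7/(2·0.6) = 6.417, so K_p = 41.17/2.9 = 14.2.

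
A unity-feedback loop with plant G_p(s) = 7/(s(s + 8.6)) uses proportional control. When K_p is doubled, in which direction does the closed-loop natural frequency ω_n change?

increase

ω_n = √(7·K_p), which grows with K_p.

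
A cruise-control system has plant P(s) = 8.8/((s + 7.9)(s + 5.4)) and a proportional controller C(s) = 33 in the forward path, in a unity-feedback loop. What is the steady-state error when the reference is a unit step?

0.128

The loop is type 0. Static position error constant K_pos = C(0)·P(0) = 33·0.2063 = 6.807.
Steady-state error to a unit step: e_ss = 1/(1+K_pos) = 1/7.807 = 0.128.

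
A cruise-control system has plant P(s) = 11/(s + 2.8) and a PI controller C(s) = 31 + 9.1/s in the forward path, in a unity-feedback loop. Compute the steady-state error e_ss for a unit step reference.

The open loop C(s)P(s) has a pole at the origin (type 1), so the static position error constant is infinite and e_ss = 1/(1+∞) = 0.

0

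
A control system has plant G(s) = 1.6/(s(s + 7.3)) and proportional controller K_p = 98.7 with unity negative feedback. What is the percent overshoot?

Closed-loop characteristic equation: s² + 7.3s + 157.9 = 0, so ω_n = 12.57 rad/s and ζ = 7.3/(2·12.57) = 0.2905.
%OS = 100·exp(−πζ/√(1−ζ²)) = 100·exp(−π·0.2905/√0.9156) = 38.5%.

38.5%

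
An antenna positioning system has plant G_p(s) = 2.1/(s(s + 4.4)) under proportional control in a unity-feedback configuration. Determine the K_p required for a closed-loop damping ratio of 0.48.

Closed-loop characteristic equation: s² + 4.4s + K_p·2.1 = 0.
So ω_n = √(2.1K_p) and 2ζω_n = 4.4, giving ζ = 4.4/(2√(2.1K_p)).
Setting ζ = 0.48: √(2.1K_p) = 4.4/(2·0.48) = 4.583, so K_p = 21.01/2.1 = 10.

K_p = 10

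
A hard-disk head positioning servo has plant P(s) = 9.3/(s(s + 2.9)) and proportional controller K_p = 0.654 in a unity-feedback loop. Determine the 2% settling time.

T_s ≈ 2.76 s

The closed-loop denominator s² + 2.9s + 6.082 gives ω_n = √6.082 = 2.466 and ζ = 2.9/(2ω_n) = 0.5879.
2% settling time T_s ≈ 4/(ζω_n) = 4/1.45 = 2.76 s.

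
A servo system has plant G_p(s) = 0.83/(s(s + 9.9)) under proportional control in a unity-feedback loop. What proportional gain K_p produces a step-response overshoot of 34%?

K_p = 280

From %OS = 100·exp(−πζ/√(1−ζ²)) = 34%, ζ = −ln(0.34)/√(π²+ln²(0.34)) = 0.3248.
Characteristic equation s² + 9.9s + 0.83K_p = 0 gives ζ = 9.9/(2√(0.83K_p)).
Setting ζ = 0.3248: √(0.83K_p) = 9.9/(2·0.3248) = 15.24, so K_p = 232.3/0.83 = 280.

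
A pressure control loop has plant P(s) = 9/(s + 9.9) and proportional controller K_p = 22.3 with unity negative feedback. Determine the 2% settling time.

Closed-loop transfer function: T(s) = K_p·P(s)/(1 + K_p·P(s)) = 200.7/(s + 9.9 + 200.7) = 200.7/(s + 210.6).
Time constant τ = 1/210.6 = 0.004748 s, so the 2% settling time is about 4τ = 0.019 s.

T_s ≈ 0.019 s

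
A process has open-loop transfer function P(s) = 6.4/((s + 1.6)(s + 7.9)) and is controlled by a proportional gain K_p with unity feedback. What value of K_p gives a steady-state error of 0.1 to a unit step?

K_p = 17.8

Steady-state error for a unit step on this type-0 loop is 1/(1 + K_p·P(0)).
P(0) = 0.5063. Require 1/(1 + K_p·0.5063) = 0.1, so 1 + 0.5063·K_p = 10.
K_p = (10 − 1)/0.5063 = 17.8.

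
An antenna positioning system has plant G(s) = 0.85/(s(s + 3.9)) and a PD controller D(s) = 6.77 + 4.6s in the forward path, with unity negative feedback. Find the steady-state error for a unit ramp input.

The loop has one pole at the origin (type 1). Velocity error constant K_v = lim_{s→0} s·D(s)G(s) = 6.77·0.85/3.9 = 1.476.
Steady-state error to a unit ramp: e_ss = 1/K_v = 0.678.

0.678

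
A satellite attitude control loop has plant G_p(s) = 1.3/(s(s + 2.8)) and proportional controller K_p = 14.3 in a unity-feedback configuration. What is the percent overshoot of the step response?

From 1 + K_pG_p(s) = 0: s² + 2.8s + 18.59 = 0 ⇒ ω_n = 4.312, ζ = 0.3247.
%OS = 100·exp(−πζ/√(1−ζ²)) = 100·exp(−π·0.3247/√0.8946) = 34%.

34%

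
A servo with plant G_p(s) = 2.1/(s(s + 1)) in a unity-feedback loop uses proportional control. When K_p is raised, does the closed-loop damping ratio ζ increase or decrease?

ζ = 1/(2√(2.1K_p)); increasing K_p raises the denominator, so ζ falls.

decrease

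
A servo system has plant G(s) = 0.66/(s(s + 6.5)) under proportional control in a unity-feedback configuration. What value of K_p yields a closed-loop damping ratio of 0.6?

Closed-loop characteristic equation: s² + 6.5s + K_p·0.66 = 0.
So ω_n = √(0.66K_p) and 2ζω_n = 6.5, giving ζ = 6.5/(2√(0.66K_p)).
Setting ζ = 0.6: √(0.66K_p) = 6.5/(2·0.6) = 5.417, so K_p = 29.34/0.66 = 44.5.

K_p = 44.5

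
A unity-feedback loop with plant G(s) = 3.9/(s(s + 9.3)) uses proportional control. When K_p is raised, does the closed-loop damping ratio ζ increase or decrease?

decrease

ζ = 9.3/(2√(3.9K_p)); increasing K_p raises the denominator, so ζ falls.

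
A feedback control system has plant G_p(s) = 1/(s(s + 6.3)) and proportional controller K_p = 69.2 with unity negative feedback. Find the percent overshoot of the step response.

Closed-loop characteristic equation: s² + 6.3s + 69.2 = 0, so ω_n = 8.319 rad/s and ζ = 6.3/(2·8.319) = 0.3787.
%OS = 100·exp(−πζ/√(1−ζ²)) = 100·exp(−π·0.3787/√0.8566) = 27.7%.

27.7%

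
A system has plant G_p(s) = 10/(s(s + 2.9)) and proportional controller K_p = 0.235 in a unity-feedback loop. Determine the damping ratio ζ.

With unity feedback the closed-loop characteristic equation is s² + 2.9s + 0.235·10 = s² + 2.9s + 2.35 = 0.
Matching s² + 2ζω_n s + ω_n²: ω_n = √2.35 = 1.533 rad/s and 2ζω_n = 2.9, so ζ = 2.9/(2·1.533) = 0.946.

ζ = 0.946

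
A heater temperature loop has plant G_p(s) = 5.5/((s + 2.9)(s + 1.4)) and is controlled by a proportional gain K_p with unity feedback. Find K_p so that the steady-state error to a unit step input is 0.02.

K_p = 36.2

The loop is type 0, so e_ss(step) = 1/(1 + K_pos) with K_pos = K_p·G_p(0).
G_p(0) = 1.355. Require 1/(1 + K_p·1.355) = 0.02, so 1 + 1.355·K_p = 50.
K_p = (50 − 1)/1.355 = 36.2.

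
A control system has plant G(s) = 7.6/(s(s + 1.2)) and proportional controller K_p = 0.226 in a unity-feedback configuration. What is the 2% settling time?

T_s ≈ 6.67 s

From 1 + K_pG(s) = 0: s² + 1.2s + 1.718 = 0 ⇒ ω_n = 1.311, ζ = 0.4578.
2% settling time T_s ≈ 4/(ζω_n) = 4/0.6 = 6.67 s.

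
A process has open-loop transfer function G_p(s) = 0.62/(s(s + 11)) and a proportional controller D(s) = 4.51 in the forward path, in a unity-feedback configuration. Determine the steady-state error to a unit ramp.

The loop has one pole at the origin (type 1). Velocity error constant K_v = lim_{s→0} s·D(s)G_p(s) = 4.51·0.62/11 = 0.2542.
Steady-state error to a unit ramp: e_ss = 1/K_v = 3.93.

3.93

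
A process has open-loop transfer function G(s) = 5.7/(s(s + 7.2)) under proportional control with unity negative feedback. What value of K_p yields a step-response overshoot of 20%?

K_p = 10.9

From %OS = 100·exp(−πζ/√(1−ζ²)) = 20%, ζ = −ln(0.2)/√(π²+ln²(0.2)) = 0.4559.
Characteristic equation s² + 7.2s + 5.7K_p = 0 gives ζ = 7.2/(2√(5.7K_p)).
Setting ζ = 0.4559: √(5.7K_p) = 7.2/(2·0.4559) = 7.896, so K_p = 62.34/5.7 = 10.9.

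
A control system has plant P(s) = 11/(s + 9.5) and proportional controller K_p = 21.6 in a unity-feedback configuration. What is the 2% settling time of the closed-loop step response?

Closed-loop transfer function: T(s) = K_p·P(s)/(1 + K_p·P(s)) = 237.6/(s + 9.5 + 237.6) = 237.6/(s + 247.1).
Time constant τ = 1/247.1 = 0.004047 s, so the 2% settling time is about 4τ = 0.0162 s.

T_s ≈ 0.0162 s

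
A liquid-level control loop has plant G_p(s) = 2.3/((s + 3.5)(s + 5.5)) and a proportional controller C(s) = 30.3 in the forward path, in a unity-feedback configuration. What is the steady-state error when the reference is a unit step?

0.216

The loop is type 0. Static position error constant K_pos = C(0)·G_p(0) = 30.3·0.1195 = 3.62.
Steady-state error to a unit step: e_ss = 1/(1+K_pos) = 1/4.62 = 0.216.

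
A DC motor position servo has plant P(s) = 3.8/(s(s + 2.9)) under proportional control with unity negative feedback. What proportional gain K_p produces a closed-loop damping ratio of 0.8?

Closed-loop characteristic equation: s² + 2.9s + K_p·3.8 = 0.
So ω_n = √(3.8K_p) and 2ζω_n = 2.9, giving ζ = 2.9/(2√(3.8K_p)).
Setting ζ = 0.8: √(3.8K_p) = 2.9/(2·0.8) = 1.812, so K_p = 3.285/3.8 = 0.865.

K_p = 0.865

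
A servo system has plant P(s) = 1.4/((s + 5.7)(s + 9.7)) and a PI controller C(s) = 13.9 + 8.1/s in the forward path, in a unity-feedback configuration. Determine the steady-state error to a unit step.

The open loop C(s)P(s) has a pole at the origin (type 1), so the static position error constant is infinite and e_ss = 1/(1+∞) = 0.

0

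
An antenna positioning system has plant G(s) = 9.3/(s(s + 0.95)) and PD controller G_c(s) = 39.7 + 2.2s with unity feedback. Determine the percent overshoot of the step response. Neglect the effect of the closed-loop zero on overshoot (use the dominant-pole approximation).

12.2%

Forward path: (39.7 + 2.2s)·9.3/(s(s+0.95)). The closed-loop characteristic equation is s² + (0.95 + 9.3·2.2)s + 9.3·39.7 = 0.
That is s² + 21.41s + 369.2 = 0, so ω_n = 19.21 rad/s and ζ = 21.41/(2·19.21) = 0.5571.
%OS = 100·exp(−πζ/√(1−ζ²)) = 12.2%.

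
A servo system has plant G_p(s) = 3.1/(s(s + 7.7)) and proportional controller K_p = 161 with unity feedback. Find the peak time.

T_p = 0.143 s

From 1 + K_pG_p(s) = 0: s² + 7.7s + 499.1 = 0 ⇒ ω_n = 22.34, ζ = 0.1723.
Damped frequency ω_d = ω_n√(1−ζ²) = 22.01 rad/s, so peak time T_p = π/ω_d = 0.143 s.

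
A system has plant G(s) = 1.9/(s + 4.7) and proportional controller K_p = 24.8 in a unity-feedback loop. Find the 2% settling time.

Closed-loop transfer function: T(s) = K_p·G(s)/(1 + K_p·G(s)) = 47.12/(s + 4.7 + 47.12) = 47.12/(s + 51.82).
Time constant τ = 1/51.82 = 0.0193 s, so the 2% settling time is about 4τ = 0.0772 s.

T_s ≈ 0.0772 s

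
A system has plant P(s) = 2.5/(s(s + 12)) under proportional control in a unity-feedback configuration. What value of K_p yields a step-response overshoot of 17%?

From %OS = 100·exp(−πζ/√(1−ζ²)) = 17%, ζ = −ln(0.17)/√(π²+ln²(0.17)) = 0.4913.
Characteristic equation s² + 12s + 2.5K_p = 0 gives ζ = 12/(2√(2.5K_p)).
Setting ζ = 0.4913: √(2.5K_p) = 12/(2·0.4913) = 12.21, so K_p = 149.2/2.5 = 59.7.

K_p = 59.7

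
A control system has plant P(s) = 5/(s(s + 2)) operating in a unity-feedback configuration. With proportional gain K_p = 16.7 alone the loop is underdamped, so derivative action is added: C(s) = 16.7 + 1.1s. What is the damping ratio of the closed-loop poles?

ζ = 0.41

Forward path: (16.7 + 1.1s)·5/(s(s+2)). The closed-loop characteristic equation is s² + (2 + 5·1.1)s + 5·16.7 = 0.
That is s² + 7.5s + 83.5 = 0, so ω_n = 9.138 rad/s and ζ = 7.5/(2·9.138) = 0.4104.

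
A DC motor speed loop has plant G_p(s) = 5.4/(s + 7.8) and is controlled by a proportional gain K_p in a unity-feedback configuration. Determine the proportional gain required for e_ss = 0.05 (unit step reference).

The loop is type 0, so e_ss(step) = 1/(1 + K_pos) with K_pos = K_p·G_p(0).
G_p(0) = 0.6923. Require 1/(1 + K_p·0.6923) = 0.05, so 1 + 0.6923·K_p = 20.
K_p = (20 − 1)/0.6923 = 27.4.

K_p = 27.4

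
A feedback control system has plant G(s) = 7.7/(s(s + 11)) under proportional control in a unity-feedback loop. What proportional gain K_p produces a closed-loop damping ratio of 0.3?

Closed-loop characteristic equation: s² + 11s + K_p·7.7 = 0.
So ω_n = √(7.7K_p) and 2ζω_n = 11, giving ζ = 11/(2√(7.7K_p)).
Setting ζ = 0.3: √(7.7K_p) = 11/(2·0.3) = 18.33, so K_p = 336.1/7.7 = 43.7.

K_p = 43.7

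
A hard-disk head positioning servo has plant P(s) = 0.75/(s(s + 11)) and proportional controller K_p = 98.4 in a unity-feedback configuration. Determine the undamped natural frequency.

ω_n = 8.59 rad/s

The closed-loop denominator is s(s+11) + 98.4·0.75 = s² + 11s + 73.8.
Matching s² + 2ζω_n s + ω_n²: ω_n = √73.8 = 8.591 rad/s and 2ζω_n = 11, so ζ = 11/(2·8.591) = 0.64.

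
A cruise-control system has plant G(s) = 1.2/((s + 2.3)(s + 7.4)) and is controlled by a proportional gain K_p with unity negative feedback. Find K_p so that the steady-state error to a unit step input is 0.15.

For a type-0 loop with proportional control, e_ss = 1/(1 + K_p·G(0)).
G(0) = 0.07051. Require 1/(1 + K_p·0.07051) = 0.15, so 1 + 0.07051·K_p = 6.667.
K_p = (6.667 − 1)/0.07051 = 80.4.

K_p = 80.4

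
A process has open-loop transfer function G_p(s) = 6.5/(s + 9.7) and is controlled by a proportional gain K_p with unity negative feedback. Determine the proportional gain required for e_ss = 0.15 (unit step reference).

The loop is type 0, so e_ss(step) = 1/(1 + K_pos) with K_pos = K_p·G_p(0).
G_p(0) = 0.6701. Require 1/(1 + K_p·0.6701) = 0.15, so 1 + 0.6701·K_p = 6.667.
K_p = (6.667 − 1)/0.6701 = 8.46.

K_p = 8.46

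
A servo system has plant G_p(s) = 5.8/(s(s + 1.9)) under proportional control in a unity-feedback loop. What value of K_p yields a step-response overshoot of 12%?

From %OS = 100·exp(−πζ/√(1−ζ²)) = 12%, ζ = −ln(0.12)/√(π²+ln²(0.12)) = 0.5594.
Characteristic equation s² + 1.9s + 5.8K_p = 0 gives ζ = 1.9/(2√(5.8K_p)).
Setting ζ = 0.5594: √(5.8K_p) = 1.9/(2·0.5594) = 1.698, so K_p = 2.884/5.8 = 0.497.

K_p = 0.497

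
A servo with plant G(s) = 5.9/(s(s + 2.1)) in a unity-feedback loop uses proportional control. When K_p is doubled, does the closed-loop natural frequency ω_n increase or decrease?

increase

ω_n = √(5.9·K_p), which grows with K_p.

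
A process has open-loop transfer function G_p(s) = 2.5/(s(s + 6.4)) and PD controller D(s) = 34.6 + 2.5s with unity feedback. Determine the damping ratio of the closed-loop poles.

Forward path: (34.6 + 2.5s)·2.5/(s(s+6.4)). The closed-loop characteristic equation is s² + (6.4 + 2.5·2.5)s + 2.5·34.6 = 0.
That is s² + 12.65s + 86.5 = 0, so ω_n = 9.301 rad/s and ζ = 12.65/(2·9.301) = 0.6801.

ζ = 0.68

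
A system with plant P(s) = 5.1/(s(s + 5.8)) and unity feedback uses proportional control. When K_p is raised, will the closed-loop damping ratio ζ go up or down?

decrease

ζ = 5.8/(2√(5.1K_p)); increasing K_p raises the denominator, so ζ falls.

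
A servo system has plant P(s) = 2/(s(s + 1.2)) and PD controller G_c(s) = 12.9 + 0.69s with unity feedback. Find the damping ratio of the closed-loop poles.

Forward path: (12.9 + 0.69s)·2/(s(s+1.2)). The closed-loop characteristic equation is s² + (1.2 + 2·0.69)s + 2·12.9 = 0.
That is s² + 2.58s + 25.8 = 0, so ω_n = 5.079 rad/s and ζ = 2.58/(2·5.079) = 0.254.

ζ = 0.254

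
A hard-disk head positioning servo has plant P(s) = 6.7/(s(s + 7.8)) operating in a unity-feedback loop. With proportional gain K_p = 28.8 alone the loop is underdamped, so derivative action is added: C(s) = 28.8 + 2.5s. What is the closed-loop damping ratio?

Forward path: (28.8 + 2.5s)·6.7/(s(s+7.8)). The closed-loop characteristic equation is s² + (7.8 + 6.7·2.5)s + 6.7·28.8 = 0.
That is s² + 24.55s + 193 = 0, so ω_n = 13.89 rad/s and ζ = 24.55/(2·13.89) = 0.8837.

ζ = 0.884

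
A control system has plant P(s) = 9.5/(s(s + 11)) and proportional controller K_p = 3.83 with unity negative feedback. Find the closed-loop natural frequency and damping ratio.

1 + K_p·P(s) = 0 gives s² + 11s + 36.38 = 0.
So ω_n² = 36.38 ⇒ ω_n = 6.032 rad/s, and ζ = 11/(2ω_n) = 0.912.

ω_n = 6.03 rad/s, ζ = 0.912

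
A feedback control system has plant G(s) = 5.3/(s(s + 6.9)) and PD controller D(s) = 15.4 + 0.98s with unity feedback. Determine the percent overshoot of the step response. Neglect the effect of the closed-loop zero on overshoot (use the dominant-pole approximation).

Forward path: (15.4 + 0.98s)·5.3/(s(s+6.9)). The closed-loop characteristic equation is s² + (6.9 + 5.3·0.98)s + 5.3·15.4 = 0.
That is s² + 12.09s + 81.62 = 0, so ω_n = 9.034 rad/s and ζ = 12.09/(2·9.034) = 0.6693.
%OS = 100·exp(−πζ/√(1−ζ²)) = 5.9%.

5.9%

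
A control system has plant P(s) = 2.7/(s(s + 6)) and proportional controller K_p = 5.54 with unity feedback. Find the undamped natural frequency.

ω_n = 3.87 rad/s

With unity feedback the closed-loop characteristic equation is s² + 6s + 5.54·2.7 = s² + 6s + 14.96 = 0.
Matching s² + 2ζω_n s + ω_n²: ω_n = √14.96 = 3.868 rad/s and 2ζω_n = 6, so ζ = 6/(2·3.868) = 0.776.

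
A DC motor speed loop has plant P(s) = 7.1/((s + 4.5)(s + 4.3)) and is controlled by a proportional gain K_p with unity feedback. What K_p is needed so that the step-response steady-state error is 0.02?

The loop is type 0, so e_ss(step) = 1/(1 + K_pos) with K_pos = K_p·P(0).
P(0) = 0.3669. Require 1/(1 + K_p·0.3669) = 0.02, so 1 + 0.3669·K_p = 50.
K_p = (50 − 1)/0.3669 = 134.

K_p = 134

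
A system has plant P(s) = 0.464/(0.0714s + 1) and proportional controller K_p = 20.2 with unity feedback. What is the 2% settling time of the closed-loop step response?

T_s ≈ 0.0275 s

Closed loop: T(s) = K_p·P/(1+K_p·P) = 9.373/(0.0714s + 1 + 9.373), with pole at s = −(1 + 9.373)/0.0714 = −145.3.
τ = 1/145.3 = 0.006883 s, so 2% settling time ≈ 4τ = 0.0275 s.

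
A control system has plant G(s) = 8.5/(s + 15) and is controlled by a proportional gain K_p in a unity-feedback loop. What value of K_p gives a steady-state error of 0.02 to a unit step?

K_p = 86.5

The loop is type 0, so e_ss(step) = 1/(1 + K_pos) with K_pos = K_p·G(0).
G(0) = 0.5667. Require 1/(1 + K_p·0.5667) = 0.02, so 1 + 0.5667·K_p = 50.
K_p = (50 − 1)/0.5667 = 86.5.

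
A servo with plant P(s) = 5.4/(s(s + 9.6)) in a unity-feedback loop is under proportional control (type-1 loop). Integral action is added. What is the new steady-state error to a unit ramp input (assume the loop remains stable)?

0

The integrator raises the loop to type 2, so K_v → ∞ and e_ss to a ramp is zero.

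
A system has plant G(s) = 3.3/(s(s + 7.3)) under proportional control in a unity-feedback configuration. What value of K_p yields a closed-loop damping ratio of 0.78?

Closed-loop characteristic equation: s² + 7.3s + K_p·3.3 = 0.
So ω_n = √(3.3K_p) and 2ζω_n = 7.3, giving ζ = 7.3/(2√(3.3K_p)).
Setting ζ = 0.78: √(3.3K_p) = 7.3/(2·0.78) = 4.679, so K_p = 21.9/3.3 = 6.64.

K_p = 6.64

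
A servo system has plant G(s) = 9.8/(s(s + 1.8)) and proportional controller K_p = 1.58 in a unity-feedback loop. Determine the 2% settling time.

T_s ≈ 4.44 s

Closed-loop characteristic equation: s² + 1.8s + 15.48 = 0, so ω_n = 3.935 rad/s and ζ = 1.8/(2·3.935) = 0.2287.
2% settling time T_s ≈ 4/(ζω_n) = 4/0.9 = 4.44 s.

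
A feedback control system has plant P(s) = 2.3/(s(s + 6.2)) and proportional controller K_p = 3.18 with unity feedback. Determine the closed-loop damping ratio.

1 + K_p·P(s) = 0 gives s² + 6.2s + 7.314 = 0.
Matching s² + 2ζω_n s + ω_n²: ω_n = √7.314 = 2.704 rad/s and 2ζω_n = 6.2, so ζ = 6.2/(2·2.704) = 1.15.

ζ = 1.15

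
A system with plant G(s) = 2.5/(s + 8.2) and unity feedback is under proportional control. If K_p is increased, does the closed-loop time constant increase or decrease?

decrease

Closed-loop pole is at s = −(8.2+K_p·2.5); larger K_p moves it further left, so τ = 1/(8.2+K_p·2.5) decreases.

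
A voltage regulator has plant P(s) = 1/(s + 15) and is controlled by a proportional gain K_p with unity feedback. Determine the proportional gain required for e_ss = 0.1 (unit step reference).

K_p = 135

Steady-state error for a unit step on this type-0 loop is 1/(1 + K_p·P(0)).
P(0) = 0.06667. Require 1/(1 + K_p·0.06667) = 0.1, so 1 + 0.06667·K_p = 10.
K_p = (10 − 1)/0.06667 = 135.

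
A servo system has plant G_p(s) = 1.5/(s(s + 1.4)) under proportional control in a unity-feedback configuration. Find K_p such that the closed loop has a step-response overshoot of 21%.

K_p = 1.65

From %OS = 100·exp(−πζ/√(1−ζ²)) = 21%, ζ = −ln(0.21)/√(π²+ln²(0.21)) = 0.4449.
Characteristic equation s² + 1.4s + 1.5K_p = 0 gives ζ = 1.4/(2√(1.5K_p)).
Setting ζ = 0.4449: √(1.5K_p) = 1.4/(2·0.4449) = 1.573, so K_p = 2.476/1.5 = 1.65.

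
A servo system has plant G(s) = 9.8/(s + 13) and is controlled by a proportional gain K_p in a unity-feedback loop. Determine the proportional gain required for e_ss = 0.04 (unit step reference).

For a type-0 loop with proportional control, e_ss = 1/(1 + K_p·G(0)).
G(0) = 0.7538. Require 1/(1 + K_p·0.7538) = 0.04, so 1 + 0.7538·K_p = 25.
K_p = (25 − 1)/0.7538 = 31.8.

K_p = 31.8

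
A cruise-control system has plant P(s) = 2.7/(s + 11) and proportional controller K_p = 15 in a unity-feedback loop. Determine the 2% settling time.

T_s ≈ 0.0777 s

Closed-loop transfer function: T(s) = K_p·P(s)/(1 + K_p·P(s)) = 40.5/(s + 11 + 40.5) = 40.5/(s + 51.5).
Time constant τ = 1/51.5 = 0.01942 s, so the 2% settling time is about 4τ = 0.0777 s.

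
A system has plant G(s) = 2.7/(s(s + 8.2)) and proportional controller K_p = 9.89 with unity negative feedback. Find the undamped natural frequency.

ω_n = 5.17 rad/s

The closed-loop denominator is s(s+8.2) + 9.89·2.7 = s² + 8.2s + 26.7.
Matching s² + 2ζω_n s + ω_n²: ω_n = √26.7 = 5.167 rad/s and 2ζω_n = 8.2, so ζ = 8.2/(2·5.167) = 0.793.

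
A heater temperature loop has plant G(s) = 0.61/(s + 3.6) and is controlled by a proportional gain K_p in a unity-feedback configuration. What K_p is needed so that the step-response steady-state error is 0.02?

For a type-0 loop with proportional control, e_ss = 1/(1 + K_p·G(0)).
G(0) = 0.1694. Require 1/(1 + K_p·0.1694) = 0.02, so 1 + 0.1694·K_p = 50.
K_p = (50 − 1)/0.1694 = 289.

K_p = 289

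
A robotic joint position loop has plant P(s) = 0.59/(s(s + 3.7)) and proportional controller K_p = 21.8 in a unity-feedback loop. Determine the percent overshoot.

15.1%

Closed-loop characteristic equation: s² + 3.7s + 12.86 = 0, so ω_n = 3.586 rad/s and ζ = 3.7/(2·3.586) = 0.5158.
%OS = 100·exp(−πζ/√(1−ζ²)) = 100·exp(−π·0.5158/√0.7339) = 15.1%.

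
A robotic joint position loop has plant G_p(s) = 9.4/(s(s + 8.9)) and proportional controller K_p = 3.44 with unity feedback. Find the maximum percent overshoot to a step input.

1.93%

The closed-loop denominator s² + 8.9s + 32.34 gives ω_n = √32.34 = 5.686 and ζ = 8.9/(2ω_n) = 0.7826.
%OS = 100·exp(−πζ/√(1−ζ²)) = 100·exp(−π·0.7826/√0.3876) = 1.93%.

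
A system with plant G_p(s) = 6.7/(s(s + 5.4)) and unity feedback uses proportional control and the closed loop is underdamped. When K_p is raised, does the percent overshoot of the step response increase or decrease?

increase

Characteristic equation s² + 5.4s + K_p·6.7 = 0: raising K_p raises ω_n while 2ζω_n = 5.4 is fixed, so ζ falls and overshoot grows.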